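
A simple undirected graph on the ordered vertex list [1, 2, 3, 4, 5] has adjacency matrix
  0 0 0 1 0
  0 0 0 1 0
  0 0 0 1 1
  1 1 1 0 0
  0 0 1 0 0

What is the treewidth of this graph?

A width-1 tree decomposition is:
Bags: B1 = {3, 4}  B2 = {2, 4}  B3 = {3, 5}  B4 = {1, 4}
Tree: B1–B2, B1–B3, B1–B4
The largest bag has 2 vertices, giving width 1; this decomposition certifies tw(G) ≤ 1. G has an edge, so its treewidth is at least 1. The upper and lower bounds meet at 1, so that is the treewidth.

1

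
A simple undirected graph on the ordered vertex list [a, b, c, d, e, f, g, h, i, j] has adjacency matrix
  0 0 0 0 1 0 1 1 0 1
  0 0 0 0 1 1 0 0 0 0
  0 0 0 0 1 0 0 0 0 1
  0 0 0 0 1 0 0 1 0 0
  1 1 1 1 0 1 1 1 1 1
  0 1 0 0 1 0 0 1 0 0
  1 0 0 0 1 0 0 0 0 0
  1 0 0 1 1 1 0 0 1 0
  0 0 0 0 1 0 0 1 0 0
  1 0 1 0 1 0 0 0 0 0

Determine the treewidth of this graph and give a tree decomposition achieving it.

Treewidth 2.
One optimal decomposition is:
Bags: B1 = {d, e, h}  B2 = {a, e, h}  B3 = {e, h, i}  B4 = {a, e, j}  B5 = {e, f, h}  B6 = {c, e, j}  B7 = {a, e, g}  B8 = {b, e, f}
Tree: B1–B2, B2–B3, B2–B4, B2–B5, B4–B6, B2–B7, B5–B8

Every bag has size at most 3, so the width is 3 − 1 = 2 and tw(G) ≤ 2. On the other hand G contains the 3-clique {a, e, g}. A clique must lie in a single bag of any decomposition, so no decomposition can have width below 2. The upper and lower bounds meet at 2, so that is the treewidth.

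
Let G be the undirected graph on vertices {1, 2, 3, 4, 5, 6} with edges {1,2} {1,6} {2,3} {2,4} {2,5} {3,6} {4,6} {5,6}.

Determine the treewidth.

2

A width-2 tree decomposition is:
Bags: B1 = {2, 3, 6}  B2 = {1, 2, 6}  B3 = {2, 5, 6}  B4 = {2, 4, 6}
Tree: B1–B2, B2–B3, B3–B4
The largest bag has 3 vertices, giving width 2; this decomposition certifies tw(G) ≤ 2. The edges 3–2–1–6–3 form a cycle, so G is not a tree and its treewidth is at least 2. Combining the bounds, tw(G) = 2.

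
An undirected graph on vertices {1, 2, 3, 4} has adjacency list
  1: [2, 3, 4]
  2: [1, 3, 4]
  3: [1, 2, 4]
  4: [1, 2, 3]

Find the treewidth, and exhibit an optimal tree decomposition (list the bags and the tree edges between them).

Treewidth 3.
Bags: B1 = {1, 2, 3, 4}
Tree: (single bag)

A single bag containing all 4 vertices is trivially a valid decomposition of width 3. Conversely, {1, 2, 3, 4} is a clique of size 4, and the vertices of any clique must share a bag in every tree decomposition; so some bag has ≥ 4 vertices and tw(G) ≥ 3. Hence tw(G) = 3 exactly.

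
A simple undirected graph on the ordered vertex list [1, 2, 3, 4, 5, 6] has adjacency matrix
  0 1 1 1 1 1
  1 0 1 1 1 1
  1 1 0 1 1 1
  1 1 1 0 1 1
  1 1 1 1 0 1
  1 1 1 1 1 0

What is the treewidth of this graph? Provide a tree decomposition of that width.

Treewidth 5.
One such decomposition:
Bags: B1 = {1, 2, 3, 4, 5, 6}
Tree: (single bag)

A single bag containing all 6 vertices is trivially a valid decomposition of width 5. On the other hand G contains the 6-clique {1, 2, 3, 4, 5, 6}. A clique must lie in a single bag of any decomposition, so no decomposition can have width below 5. Therefore the treewidth is 5.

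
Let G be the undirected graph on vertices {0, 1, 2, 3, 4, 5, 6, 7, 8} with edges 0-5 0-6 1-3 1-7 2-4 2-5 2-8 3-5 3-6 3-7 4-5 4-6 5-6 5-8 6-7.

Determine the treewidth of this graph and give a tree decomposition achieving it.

Treewidth 2.
One optimal decomposition is:
Bags: B1 = {3, 5, 6}  B2 = {3, 6, 7}  B3 = {1, 3, 7}  B4 = {0, 5, 6}  B5 = {4, 5, 6}  B6 = {2, 4, 5}  B7 = {2, 5, 8}
Tree: B1–B2, B2–B3, B1–B4, B4–B5, B5–B6, B6–B7

Every bag has size at most 3, so the width is 3 − 1 = 2 and tw(G) ≤ 2. On the other hand G contains the 3-clique {1, 3, 7}. A clique must lie in a single bag of any decomposition, so no decomposition can have width below 2. The upper and lower bounds meet at 2, so that is the treewidth.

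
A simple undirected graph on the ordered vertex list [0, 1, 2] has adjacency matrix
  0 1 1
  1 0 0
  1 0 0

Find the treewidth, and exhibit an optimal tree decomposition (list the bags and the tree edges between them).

Every bag has size at most 2, so the width is 2 − 1 = 1 and tw(G) ≤ 1. Since G has at least one edge (e.g. 1–0), it is not an edgeless graph, so tw(G) ≥ 1. Therefore the treewidth is 1.

Treewidth 1.
Bags: B1 = {0, 1}  B2 = {0, 2}
Tree: B1–B2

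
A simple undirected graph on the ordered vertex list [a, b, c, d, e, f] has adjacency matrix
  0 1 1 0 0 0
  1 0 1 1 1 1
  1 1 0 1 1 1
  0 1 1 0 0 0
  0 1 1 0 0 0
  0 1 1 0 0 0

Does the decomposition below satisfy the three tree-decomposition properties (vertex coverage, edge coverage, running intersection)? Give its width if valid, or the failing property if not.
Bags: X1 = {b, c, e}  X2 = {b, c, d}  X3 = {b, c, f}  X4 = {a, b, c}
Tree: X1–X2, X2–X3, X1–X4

Yes; width 2.

Vertex coverage: the bags together contain {a, b, c, d, e, f}, the full vertex set. Edge coverage: each edge of G has both endpoints in at least one bag. Running intersection: for every vertex, the bags containing it form a connected subtree. All three properties hold, so this is a valid tree decomposition of width max|bag| − 1 = 2, and hence tw(G) ≤ 2.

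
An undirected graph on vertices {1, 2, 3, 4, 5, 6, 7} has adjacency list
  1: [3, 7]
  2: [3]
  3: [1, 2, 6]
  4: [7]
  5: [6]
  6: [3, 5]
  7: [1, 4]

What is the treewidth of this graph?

1

A width-1 tree decomposition is:
Bags: B1 = {4, 7}  B2 = {1, 7}  B3 = {1, 3}  B4 = {3, 6}  B5 = {2, 3}  B6 = {5, 6}
Tree: B1–B2, B2–B3, B3–B4, B3–B5, B4–B6
Each bag holds 2 vertices, so the decomposition has width 1, which upper-bounds the treewidth. Since G has at least one edge (e.g. 7–4), it is not an edgeless graph, so tw(G) ≥ 1. Hence tw(G) = 1 exactly.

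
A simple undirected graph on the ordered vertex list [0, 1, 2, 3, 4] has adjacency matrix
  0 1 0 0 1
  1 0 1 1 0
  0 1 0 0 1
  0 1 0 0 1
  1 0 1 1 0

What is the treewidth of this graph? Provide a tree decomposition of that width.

Each bag holds 3 vertices, so the decomposition has width 2, which upper-bounds the treewidth. The edges 3–4–0–1–3 form a cycle, so G is not a tree and its treewidth is at least 2. Combining the bounds, tw(G) = 2.

Treewidth 2.
One optimal decomposition is:
Bags: B1 = {1, 3, 4}  B2 = {0, 1, 4}  B3 = {1, 2, 4}
Tree: B1–B2, B2–B3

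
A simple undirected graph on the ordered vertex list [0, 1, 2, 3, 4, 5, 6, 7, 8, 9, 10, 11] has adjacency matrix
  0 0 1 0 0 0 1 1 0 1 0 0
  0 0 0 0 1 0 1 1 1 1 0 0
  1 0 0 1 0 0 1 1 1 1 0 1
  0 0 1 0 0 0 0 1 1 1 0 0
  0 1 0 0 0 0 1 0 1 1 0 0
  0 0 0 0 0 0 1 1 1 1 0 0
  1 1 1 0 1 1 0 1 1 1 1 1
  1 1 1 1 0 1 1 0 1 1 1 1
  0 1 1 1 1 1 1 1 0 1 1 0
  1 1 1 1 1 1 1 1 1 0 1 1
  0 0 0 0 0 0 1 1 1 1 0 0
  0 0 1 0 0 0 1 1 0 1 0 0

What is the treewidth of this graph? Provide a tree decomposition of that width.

Every bag has size at most 5, so the width is 5 − 1 = 4 and tw(G) ≤ 4. On the other hand G contains the 5-clique {2, 3, 7, 8, 9}. A clique must lie in a single bag of any decomposition, so no decomposition can have width below 4. Therefore the treewidth is 4.

Treewidth 4.
One such decomposition:
Bags: B1 = {1, 6, 7, 8, 9}  B2 = {2, 6, 7, 8, 9}  B3 = {5, 6, 7, 8, 9}  B4 = {6, 7, 8, 9, 10}  B5 = {0, 2, 6, 7, 9}  B6 = {2, 6, 7, 9, 11}  B7 = {1, 4, 6, 8, 9}  B8 = {2, 3, 7, 8, 9}
Tree: B1–B2, B2–B3, B2–B4, B2–B5, B2–B6, B1–B7, B2–B8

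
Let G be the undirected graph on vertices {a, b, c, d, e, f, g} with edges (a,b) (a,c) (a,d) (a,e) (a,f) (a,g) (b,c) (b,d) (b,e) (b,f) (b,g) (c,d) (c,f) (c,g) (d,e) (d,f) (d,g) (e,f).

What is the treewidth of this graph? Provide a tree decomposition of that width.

Each bag holds 5 vertices, so the decomposition has width 4, which upper-bounds the treewidth. On the other hand G contains the 5-clique {a, b, d, e, f}. A clique must lie in a single bag of any decomposition, so no decomposition can have width below 4. The upper and lower bounds meet at 4, so that is the treewidth.

Treewidth 4.
One such decomposition:
Bags: B1 = {a, b, d, e, f}  B2 = {a, b, c, d, f}  B3 = {a, b, c, d, g}
Tree: B1–B2, B2–B3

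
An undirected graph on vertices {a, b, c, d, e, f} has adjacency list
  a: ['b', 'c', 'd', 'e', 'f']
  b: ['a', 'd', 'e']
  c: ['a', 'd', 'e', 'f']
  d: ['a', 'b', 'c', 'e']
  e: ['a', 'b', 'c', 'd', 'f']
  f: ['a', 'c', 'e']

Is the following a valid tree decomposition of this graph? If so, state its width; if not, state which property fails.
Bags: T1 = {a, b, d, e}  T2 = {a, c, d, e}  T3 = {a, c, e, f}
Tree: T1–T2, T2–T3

Vertex coverage: the bags together contain {a, b, c, d, e, f}, the full vertex set. Edge coverage: each edge of G has both endpoints in at least one bag. Running intersection: for every vertex, the bags containing it form a connected subtree. All three properties hold, so this is a valid tree decomposition of width max|bag| − 1 = 3, and hence tw(G) ≤ 3.

Yes; width 3.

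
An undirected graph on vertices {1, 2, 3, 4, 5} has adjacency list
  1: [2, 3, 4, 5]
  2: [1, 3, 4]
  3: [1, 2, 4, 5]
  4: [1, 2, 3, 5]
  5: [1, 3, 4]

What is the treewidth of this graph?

3

A width-3 tree decomposition is:
Bags: B1 = {1, 2, 3, 4}  B2 = {1, 3, 4, 5}
Tree: B1–B2
The largest bag has 4 vertices, giving width 3; this decomposition certifies tw(G) ≤ 3. For the lower bound, the 4 vertices {1, 2, 3, 4} are pairwise adjacent, and any tree decomposition puts a clique entirely inside one bag — forcing width ≥ 3. The upper and lower bounds meet at 3, so that is the treewidth.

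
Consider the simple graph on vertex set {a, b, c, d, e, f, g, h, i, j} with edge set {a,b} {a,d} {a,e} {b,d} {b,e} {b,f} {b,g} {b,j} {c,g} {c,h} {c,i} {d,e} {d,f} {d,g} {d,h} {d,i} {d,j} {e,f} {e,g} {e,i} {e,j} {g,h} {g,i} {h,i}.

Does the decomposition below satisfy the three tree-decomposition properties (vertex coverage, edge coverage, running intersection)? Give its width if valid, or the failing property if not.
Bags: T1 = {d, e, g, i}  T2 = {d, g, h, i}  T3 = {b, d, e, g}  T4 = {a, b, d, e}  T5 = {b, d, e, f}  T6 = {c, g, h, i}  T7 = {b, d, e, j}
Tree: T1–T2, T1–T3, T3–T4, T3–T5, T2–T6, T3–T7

Yes; width 3.

Checking the three conditions: (i) the bags cover all of {a, b, c, d, e, f, g, h, i, j}; (ii) for each edge, some bag contains both endpoints; (iii) the bags containing any fixed vertex form a subtree. All hold, so the decomposition is valid with width 4 − 1 = 3.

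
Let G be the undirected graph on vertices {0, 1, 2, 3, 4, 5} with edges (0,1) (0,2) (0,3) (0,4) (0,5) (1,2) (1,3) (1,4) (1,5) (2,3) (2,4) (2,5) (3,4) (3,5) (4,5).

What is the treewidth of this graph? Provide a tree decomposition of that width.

A single bag containing all 6 vertices is trivially a valid decomposition of width 5. For the lower bound, the 6 vertices {0, 1, 2, 3, 4, 5} are pairwise adjacent, and any tree decomposition puts a clique entirely inside one bag — forcing width ≥ 5. The upper and lower bounds meet at 5, so that is the treewidth.

Treewidth 5.
Bags: B1 = {0, 1, 2, 3, 4, 5}
Tree: (single bag)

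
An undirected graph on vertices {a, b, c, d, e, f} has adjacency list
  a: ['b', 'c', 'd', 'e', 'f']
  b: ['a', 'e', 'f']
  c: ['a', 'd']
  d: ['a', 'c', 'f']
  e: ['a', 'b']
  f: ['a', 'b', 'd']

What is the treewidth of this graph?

2

A width-2 tree decomposition is:
Bags: B1 = {a, c, d}  B2 = {a, d, f}  B3 = {a, b, f}  B4 = {a, b, e}
Tree: B1–B2, B2–B3, B3–B4
Each bag holds 3 vertices, so the decomposition has width 2, which upper-bounds the treewidth. For the lower bound, the 3 vertices {a, c, d} are pairwise adjacent, and any tree decomposition puts a clique entirely inside one bag — forcing width ≥ 2. Combining the bounds, tw(G) = 2.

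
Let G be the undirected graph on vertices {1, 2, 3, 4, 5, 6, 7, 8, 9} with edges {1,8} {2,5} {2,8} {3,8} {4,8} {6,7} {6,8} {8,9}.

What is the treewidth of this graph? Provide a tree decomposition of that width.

Each bag holds 2 vertices, so the decomposition has width 1, which upper-bounds the treewidth. Any graph with an edge has treewidth ≥ 1, and G has the edge 3–8. Hence tw(G) = 1 exactly.

Treewidth 1.
Bags: B1 = {3, 8}  B2 = {4, 8}  B3 = {6, 8}  B4 = {2, 8}  B5 = {1, 8}  B6 = {8, 9}  B7 = {2, 5}  B8 = {6, 7}
Tree: B1–B2, B1–B3, B1–B4, B4–B5, B2–B6, B4–B7, B3–B8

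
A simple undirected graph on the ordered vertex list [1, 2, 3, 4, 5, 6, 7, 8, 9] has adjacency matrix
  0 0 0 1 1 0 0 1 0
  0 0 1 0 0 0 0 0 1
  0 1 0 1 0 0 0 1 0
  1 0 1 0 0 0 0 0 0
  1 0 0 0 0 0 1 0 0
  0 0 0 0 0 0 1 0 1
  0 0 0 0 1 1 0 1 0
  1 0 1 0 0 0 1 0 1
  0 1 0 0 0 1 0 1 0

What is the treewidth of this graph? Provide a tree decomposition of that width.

Treewidth 3.
One such decomposition:
Bags: B1 = {1, 3, 4, 5}  B2 = {1, 3, 5, 8}  B3 = {3, 5, 7, 8}  B4 = {2, 3, 7, 8}  B5 = {2, 7, 8, 9}  B6 = {2, 6, 7, 9}
Tree: B1–B2, B2–B3, B3–B4, B4–B5, B5–B6

The largest bag has 4 vertices, giving width 3; this decomposition certifies tw(G) ≤ 3. For the lower bound: the 4 vertex sets {1,4,5}, {3}, {8}, {2,6,7,9} are disjoint, each induces a connected subgraph, and every pair is joined by at least one edge of G. Contracting each set to a single vertex therefore yields K_{4} as a minor, and since treewidth is minor-monotone, tw(G) ≥ tw(K_{4}) = 3. Hence tw(G) = 3 exactly.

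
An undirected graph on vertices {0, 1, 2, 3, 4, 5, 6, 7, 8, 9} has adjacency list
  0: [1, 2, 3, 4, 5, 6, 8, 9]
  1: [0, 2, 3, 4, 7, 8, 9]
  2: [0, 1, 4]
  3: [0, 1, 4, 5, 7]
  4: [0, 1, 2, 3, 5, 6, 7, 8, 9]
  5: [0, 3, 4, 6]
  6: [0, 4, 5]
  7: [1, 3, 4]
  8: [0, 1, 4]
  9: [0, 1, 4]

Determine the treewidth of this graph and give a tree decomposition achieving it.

Treewidth 3.
Bags: B1 = {0, 1, 3, 4}  B2 = {0, 1, 4, 9}  B3 = {1, 3, 4, 7}  B4 = {0, 3, 4, 5}  B5 = {0, 4, 5, 6}  B6 = {0, 1, 4, 8}  B7 = {0, 1, 2, 4}
Tree: B1–B2, B1–B3, B1–B4, B4–B5, B1–B6, B6–B7

The largest bag has 4 vertices, giving width 3; this decomposition certifies tw(G) ≤ 3. Conversely, {0, 1, 4, 8} is a clique of size 4, and the vertices of any clique must share a bag in every tree decomposition; so some bag has ≥ 4 vertices and tw(G) ≥ 3. Combining the bounds, tw(G) = 3.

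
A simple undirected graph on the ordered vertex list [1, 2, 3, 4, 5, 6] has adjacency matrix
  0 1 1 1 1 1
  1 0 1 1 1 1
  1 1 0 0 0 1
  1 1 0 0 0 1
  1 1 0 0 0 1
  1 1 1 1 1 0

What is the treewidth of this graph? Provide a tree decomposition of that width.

Every bag has size at most 4, so the width is 4 − 1 = 3 and tw(G) ≤ 3. On the other hand G contains the 4-clique {1, 2, 3, 6}. A clique must lie in a single bag of any decomposition, so no decomposition can have width below 3. The upper and lower bounds meet at 3, so that is the treewidth.

Treewidth 3.
One optimal decomposition is:
Bags: B1 = {1, 2, 4, 6}  B2 = {1, 2, 5, 6}  B3 = {1, 2, 3, 6}
Tree: B1–B2, B1–B3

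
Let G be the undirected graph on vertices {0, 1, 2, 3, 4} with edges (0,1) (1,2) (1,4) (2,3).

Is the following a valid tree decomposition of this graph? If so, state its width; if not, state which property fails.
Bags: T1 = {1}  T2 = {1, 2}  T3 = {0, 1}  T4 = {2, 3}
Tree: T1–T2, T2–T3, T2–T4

No — vertex 4 appears in no bag.

A tree decomposition must satisfy three properties: every vertex lies in some bag; for every edge, both endpoints lie together in some bag; and for every vertex, the bags containing it form a connected subtree. Here vertex 4 appears in no bag, so the decomposition is invalid.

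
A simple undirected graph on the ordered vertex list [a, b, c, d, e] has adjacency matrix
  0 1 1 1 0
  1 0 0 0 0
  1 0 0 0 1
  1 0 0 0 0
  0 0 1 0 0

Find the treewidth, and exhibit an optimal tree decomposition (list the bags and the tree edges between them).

Every bag has size at most 2, so the width is 2 − 1 = 1 and tw(G) ≤ 1. Since G has at least one edge (e.g. c–a), it is not an edgeless graph, so tw(G) ≥ 1. Combining the bounds, tw(G) = 1.

Treewidth 1.
Bags: B1 = {a, c}  B2 = {c, e}  B3 = {a, b}  B4 = {a, d}
Tree: B1–B2, B1–B3, B1–B4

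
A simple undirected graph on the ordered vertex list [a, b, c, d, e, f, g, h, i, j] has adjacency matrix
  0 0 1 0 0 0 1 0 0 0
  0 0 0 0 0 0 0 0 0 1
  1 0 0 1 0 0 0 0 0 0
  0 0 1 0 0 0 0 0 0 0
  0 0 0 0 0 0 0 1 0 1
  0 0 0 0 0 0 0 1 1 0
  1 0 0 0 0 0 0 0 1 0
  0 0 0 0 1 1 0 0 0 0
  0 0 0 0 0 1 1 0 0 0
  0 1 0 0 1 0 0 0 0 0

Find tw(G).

A width-1 tree decomposition is:
Bags: B1 = {b, j}  B2 = {e, j}  B3 = {e, h}  B4 = {f, h}  B5 = {f, i}  B6 = {g, i}  B7 = {a, g}  B8 = {a, c}  B9 = {c, d}
Tree: B1–B2, B2–B3, B3–B4, B4–B5, B5–B6, B6–B7, B7–B8, B8–B9
The largest bag has 2 vertices, giving width 1; this decomposition certifies tw(G) ≤ 1. G has an edge, so its treewidth is at least 1. Combining the bounds, tw(G) = 1.

1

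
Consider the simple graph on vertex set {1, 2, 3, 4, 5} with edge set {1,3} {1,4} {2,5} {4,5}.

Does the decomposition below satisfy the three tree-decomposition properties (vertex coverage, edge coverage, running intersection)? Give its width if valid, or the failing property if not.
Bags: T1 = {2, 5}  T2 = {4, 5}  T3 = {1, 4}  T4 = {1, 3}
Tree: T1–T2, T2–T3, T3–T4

Yes; width 1.

Checking the three conditions: (i) the bags cover all of {1, 2, 3, 4, 5}; (ii) for each edge, some bag contains both endpoints; (iii) the bags containing any fixed vertex form a subtree. All hold, so the decomposition is valid with width 2 − 1 = 1.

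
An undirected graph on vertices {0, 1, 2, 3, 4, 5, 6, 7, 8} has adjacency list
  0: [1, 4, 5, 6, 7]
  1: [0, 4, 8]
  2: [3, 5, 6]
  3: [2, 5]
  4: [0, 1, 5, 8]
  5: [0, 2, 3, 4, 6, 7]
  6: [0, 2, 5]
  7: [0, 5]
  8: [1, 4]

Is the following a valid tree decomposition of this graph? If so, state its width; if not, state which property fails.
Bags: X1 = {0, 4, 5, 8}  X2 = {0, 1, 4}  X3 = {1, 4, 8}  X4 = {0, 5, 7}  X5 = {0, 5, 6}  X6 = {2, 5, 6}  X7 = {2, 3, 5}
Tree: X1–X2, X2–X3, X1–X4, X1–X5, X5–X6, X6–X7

No — bags containing vertex 8 are not connected in the tree.

A tree decomposition must satisfy three properties: every vertex lies in some bag; for every edge, both endpoints lie together in some bag; and for every vertex, the bags containing it form a connected subtree. Here bags containing vertex 8 are not connected in the tree, so the decomposition is invalid.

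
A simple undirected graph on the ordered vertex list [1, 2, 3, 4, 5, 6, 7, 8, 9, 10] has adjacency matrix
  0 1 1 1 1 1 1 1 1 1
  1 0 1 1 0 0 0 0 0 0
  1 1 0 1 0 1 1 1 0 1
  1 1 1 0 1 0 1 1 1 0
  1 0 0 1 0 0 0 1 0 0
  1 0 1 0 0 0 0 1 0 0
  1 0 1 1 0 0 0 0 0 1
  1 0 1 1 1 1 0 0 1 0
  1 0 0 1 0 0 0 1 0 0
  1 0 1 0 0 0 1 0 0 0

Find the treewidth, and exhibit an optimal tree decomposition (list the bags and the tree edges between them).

Treewidth 3.
One such decomposition:
Bags: B1 = {1, 3, 4, 8}  B2 = {1, 3, 4, 7}  B3 = {1, 2, 3, 4}  B4 = {1, 3, 6, 8}  B5 = {1, 3, 7, 10}  B6 = {1, 4, 8, 9}  B7 = {1, 4, 5, 8}
Tree: B1–B2, B1–B3, B1–B4, B2–B5, B1–B6, B1–B7

Every bag has size at most 4, so the width is 4 − 1 = 3 and tw(G) ≤ 3. Conversely, {1, 4, 8, 9} is a clique of size 4, and the vertices of any clique must share a bag in every tree decomposition; so some bag has ≥ 4 vertices and tw(G) ≥ 3. Therefore the treewidth is 3.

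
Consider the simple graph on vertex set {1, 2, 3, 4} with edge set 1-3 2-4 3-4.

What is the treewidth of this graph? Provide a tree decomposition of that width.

Every bag has size at most 2, so the width is 2 − 1 = 1 and tw(G) ≤ 1. G has an edge, so its treewidth is at least 1. Therefore the treewidth is 1.

Treewidth 1.
One optimal decomposition is:
Bags: B1 = {3, 4}  B2 = {2, 4}  B3 = {1, 3}
Tree: B1–B2, B1–B3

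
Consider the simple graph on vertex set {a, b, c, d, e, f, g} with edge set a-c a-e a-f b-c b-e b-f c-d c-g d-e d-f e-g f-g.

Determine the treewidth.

A width-3 tree decomposition is:
Bags: B1 = {c, e, f, g}  B2 = {c, d, e, f}  B3 = {b, c, e, f}  B4 = {a, c, e, f}
Tree: B1–B2, B2–B3, B3–B4
Every bag has size at most 4, so the width is 4 − 1 = 3 and tw(G) ≤ 3. For the lower bound: the 4 vertex sets {e,g}, {d,f}, {c}, {b} are disjoint, each induces a connected subgraph, and every pair is joined by at least one edge of G. Contracting each set to a single vertex therefore yields K_{4} as a minor, and since treewidth is minor-monotone, tw(G) ≥ tw(K_{4}) = 3. Hence tw(G) = 3 exactly.

3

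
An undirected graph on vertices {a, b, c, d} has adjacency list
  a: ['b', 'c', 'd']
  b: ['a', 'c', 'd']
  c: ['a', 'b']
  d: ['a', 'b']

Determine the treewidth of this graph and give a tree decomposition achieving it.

Treewidth 2.
One such decomposition:
Bags: B1 = {a, b, d}  B2 = {a, b, c}
Tree: B1–B2

Each bag holds 3 vertices, so the decomposition has width 2, which upper-bounds the treewidth. For the lower bound, the 3 vertices {a, b, d} are pairwise adjacent, and any tree decomposition puts a clique entirely inside one bag — forcing width ≥ 2. Therefore the treewidth is 2.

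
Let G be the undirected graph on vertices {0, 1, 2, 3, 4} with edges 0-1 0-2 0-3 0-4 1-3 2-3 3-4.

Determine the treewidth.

2

A width-2 tree decomposition is:
Bags: B1 = {0, 2, 3}  B2 = {0, 3, 4}  B3 = {0, 1, 3}
Tree: B1–B2, B1–B3
Every bag has size at most 3, so the width is 3 − 1 = 2 and tw(G) ≤ 2. For the lower bound, the 3 vertices {0, 1, 3} are pairwise adjacent, and any tree decomposition puts a clique entirely inside one bag — forcing width ≥ 2. Hence tw(G) = 2 exactly.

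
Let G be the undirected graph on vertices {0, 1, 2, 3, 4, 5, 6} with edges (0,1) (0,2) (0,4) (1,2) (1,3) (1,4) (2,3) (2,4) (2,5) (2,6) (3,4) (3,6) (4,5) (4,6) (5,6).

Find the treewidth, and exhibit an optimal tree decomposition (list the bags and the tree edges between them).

Every bag has size at most 4, so the width is 4 − 1 = 3 and tw(G) ≤ 3. For the lower bound, the 4 vertices {0, 1, 2, 4} are pairwise adjacent, and any tree decomposition puts a clique entirely inside one bag — forcing width ≥ 3. Hence tw(G) = 3 exactly.

Treewidth 3.
One such decomposition:
Bags: B1 = {1, 2, 3, 4}  B2 = {0, 1, 2, 4}  B3 = {2, 3, 4, 6}  B4 = {2, 4, 5, 6}
Tree: B1–B2, B1–B3, B3–B4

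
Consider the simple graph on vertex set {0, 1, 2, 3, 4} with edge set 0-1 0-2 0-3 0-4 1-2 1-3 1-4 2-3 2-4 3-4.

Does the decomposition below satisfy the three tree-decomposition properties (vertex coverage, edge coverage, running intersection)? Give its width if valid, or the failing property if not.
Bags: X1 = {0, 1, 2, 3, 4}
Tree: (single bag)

Yes; width 4.

Every vertex of G appears in some bag (union = {0, 1, 2, 3, 4}); every edge is covered by a bag; and for each vertex v the set of bags containing v is connected in the bag tree. The decomposition is therefore valid. The largest bag has 5 vertices, so the width is 4.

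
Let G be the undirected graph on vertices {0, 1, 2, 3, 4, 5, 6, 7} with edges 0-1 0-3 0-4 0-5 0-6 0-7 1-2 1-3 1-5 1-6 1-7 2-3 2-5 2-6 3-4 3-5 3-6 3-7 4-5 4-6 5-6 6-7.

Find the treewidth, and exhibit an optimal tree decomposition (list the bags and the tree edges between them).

The largest bag has 5 vertices, giving width 4; this decomposition certifies tw(G) ≤ 4. Conversely, {0, 1, 3, 5, 6} is a clique of size 5, and the vertices of any clique must share a bag in every tree decomposition; so some bag has ≥ 5 vertices and tw(G) ≥ 4. Therefore the treewidth is 4.

Treewidth 4.
One such decomposition:
Bags: B1 = {1, 2, 3, 5, 6}  B2 = {0, 1, 3, 5, 6}  B3 = {0, 1, 3, 6, 7}  B4 = {0, 3, 4, 5, 6}
Tree: B1–B2, B2–B3, B2–B4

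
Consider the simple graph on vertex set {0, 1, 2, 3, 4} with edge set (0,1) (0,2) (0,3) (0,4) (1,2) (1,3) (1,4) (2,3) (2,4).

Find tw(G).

3

A width-3 tree decomposition is:
Bags: B1 = {0, 1, 2, 4}  B2 = {0, 1, 2, 3}
Tree: B1–B2
The largest bag has 4 vertices, giving width 3; this decomposition certifies tw(G) ≤ 3. For the lower bound, the 4 vertices {0, 1, 2, 3} are pairwise adjacent, and any tree decomposition puts a clique entirely inside one bag — forcing width ≥ 3. The upper and lower bounds meet at 3, so that is the treewidth.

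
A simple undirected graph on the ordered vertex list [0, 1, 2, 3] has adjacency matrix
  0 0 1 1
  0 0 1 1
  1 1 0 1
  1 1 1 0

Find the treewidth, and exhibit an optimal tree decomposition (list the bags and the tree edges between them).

Treewidth 2.
One such decomposition:
Bags: B1 = {1, 2, 3}  B2 = {0, 2, 3}
Tree: B1–B2

Every bag has size at most 3, so the width is 3 − 1 = 2 and tw(G) ≤ 2. On the other hand G contains the 3-clique {0, 2, 3}. A clique must lie in a single bag of any decomposition, so no decomposition can have width below 2. Therefore the treewidth is 2.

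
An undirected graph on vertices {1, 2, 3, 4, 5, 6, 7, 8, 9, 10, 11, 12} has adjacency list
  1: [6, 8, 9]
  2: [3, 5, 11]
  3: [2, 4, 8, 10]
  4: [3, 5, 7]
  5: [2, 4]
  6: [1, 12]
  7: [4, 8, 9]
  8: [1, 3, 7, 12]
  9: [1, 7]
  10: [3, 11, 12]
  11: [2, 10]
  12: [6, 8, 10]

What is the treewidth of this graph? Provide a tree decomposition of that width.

Treewidth 3.
One optimal decomposition is:
Bags: B1 = {2, 5, 10, 11}  B2 = {2, 3, 5, 10}  B3 = {3, 4, 5, 10}  B4 = {3, 4, 10, 12}  B5 = {3, 4, 8, 12}  B6 = {4, 7, 8, 12}  B7 = {6, 7, 8, 12}  B8 = {1, 6, 7, 8}  B9 = {1, 6, 7, 9}
Tree: B1–B2, B2–B3, B3–B4, B4–B5, B5–B6, B6–B7, B7–B8, B8–B9

Every bag has size at most 4, so the width is 4 − 1 = 3 and tw(G) ≤ 3. For the lower bound: the 4 vertex sets {2,5,11}, {10}, {3}, {4,7,8,12} are disjoint, each induces a connected subgraph, and every pair is joined by at least one edge of G. Contracting each set to a single vertex therefore yields K_{4} as a minor, and since treewidth is minor-monotone, tw(G) ≥ tw(K_{4}) = 3. Hence tw(G) = 3 exactly.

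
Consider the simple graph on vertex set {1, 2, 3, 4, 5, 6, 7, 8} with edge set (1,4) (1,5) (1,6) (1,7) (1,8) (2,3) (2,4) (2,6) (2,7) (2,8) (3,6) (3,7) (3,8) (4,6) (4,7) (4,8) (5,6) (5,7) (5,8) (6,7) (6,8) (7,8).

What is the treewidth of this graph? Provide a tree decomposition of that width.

Treewidth 4.
Bags: B1 = {1, 4, 6, 7, 8}  B2 = {2, 4, 6, 7, 8}  B3 = {1, 5, 6, 7, 8}  B4 = {2, 3, 6, 7, 8}
Tree: B1–B2, B1–B3, B2–B4

Each bag holds 5 vertices, so the decomposition has width 4, which upper-bounds the treewidth. On the other hand G contains the 5-clique {1, 4, 6, 7, 8}. A clique must lie in a single bag of any decomposition, so no decomposition can have width below 4. Therefore the treewidth is 4.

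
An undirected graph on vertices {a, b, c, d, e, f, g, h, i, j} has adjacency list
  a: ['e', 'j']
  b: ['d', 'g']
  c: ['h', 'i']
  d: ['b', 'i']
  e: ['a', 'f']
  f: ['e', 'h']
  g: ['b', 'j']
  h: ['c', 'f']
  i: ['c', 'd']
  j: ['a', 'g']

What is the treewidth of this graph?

A width-2 tree decomposition is:
Bags: B1 = {a, e, j}  B2 = {e, f, j}  B3 = {f, h, j}  B4 = {c, h, j}  B5 = {c, i, j}  B6 = {d, i, j}  B7 = {b, d, j}  B8 = {b, g, j}
Tree: B1–B2, B2–B3, B3–B4, B4–B5, B5–B6, B6–B7, B7–B8
Each bag holds 3 vertices, so the decomposition has width 2, which upper-bounds the treewidth. The edges j–a–e–f–h–c–i–d–b–g–j form a cycle, so G is not a tree and its treewidth is at least 2. Hence tw(G) = 2 exactly.

2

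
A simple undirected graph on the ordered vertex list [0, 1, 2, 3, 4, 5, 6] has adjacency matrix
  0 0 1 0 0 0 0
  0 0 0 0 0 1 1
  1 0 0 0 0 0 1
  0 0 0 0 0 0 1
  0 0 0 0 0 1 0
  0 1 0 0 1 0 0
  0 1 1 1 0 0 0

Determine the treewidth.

A width-1 tree decomposition is:
Bags: B1 = {1, 6}  B2 = {1, 5}  B3 = {3, 6}  B4 = {2, 6}  B5 = {4, 5}  B6 = {0, 2}
Tree: B1–B2, B1–B3, B3–B4, B2–B5, B4–B6
Each bag holds 2 vertices, so the decomposition has width 1, which upper-bounds the treewidth. Any graph with an edge has treewidth ≥ 1, and G has the edge 1–6. Therefore the treewidth is 1.

1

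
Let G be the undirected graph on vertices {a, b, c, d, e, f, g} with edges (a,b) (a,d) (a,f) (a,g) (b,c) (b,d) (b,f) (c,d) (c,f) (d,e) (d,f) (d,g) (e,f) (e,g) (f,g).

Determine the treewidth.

A width-3 tree decomposition is:
Bags: B1 = {a, d, f, g}  B2 = {a, b, d, f}  B3 = {b, c, d, f}  B4 = {d, e, f, g}
Tree: B1–B2, B2–B3, B1–B4
The largest bag has 4 vertices, giving width 3; this decomposition certifies tw(G) ≤ 3. Conversely, {d, e, f, g} is a clique of size 4, and the vertices of any clique must share a bag in every tree decomposition; so some bag has ≥ 4 vertices and tw(G) ≥ 3. Hence tw(G) = 3 exactly.

3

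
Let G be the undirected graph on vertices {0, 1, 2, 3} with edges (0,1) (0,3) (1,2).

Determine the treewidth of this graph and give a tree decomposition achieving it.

Each bag holds 2 vertices, so the decomposition has width 1, which upper-bounds the treewidth. Any graph with an edge has treewidth ≥ 1, and G has the edge 2–1. Combining the bounds, tw(G) = 1.

Treewidth 1.
One such decomposition:
Bags: B1 = {1, 2}  B2 = {0, 1}  B3 = {0, 3}
Tree: B1–B2, B2–B3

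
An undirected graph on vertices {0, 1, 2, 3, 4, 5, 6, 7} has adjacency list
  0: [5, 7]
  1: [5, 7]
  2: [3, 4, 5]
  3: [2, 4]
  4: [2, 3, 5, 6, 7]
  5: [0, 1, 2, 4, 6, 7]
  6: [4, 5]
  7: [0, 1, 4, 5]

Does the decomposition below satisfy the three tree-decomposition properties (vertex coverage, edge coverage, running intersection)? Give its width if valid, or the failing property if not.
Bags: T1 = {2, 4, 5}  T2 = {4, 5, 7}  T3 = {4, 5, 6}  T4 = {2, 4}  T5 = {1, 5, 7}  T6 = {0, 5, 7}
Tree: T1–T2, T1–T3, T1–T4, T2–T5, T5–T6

A tree decomposition must satisfy three properties: every vertex lies in some bag; for every edge, both endpoints lie together in some bag; and for every vertex, the bags containing it form a connected subtree. Here vertex 3 appears in no bag, so the decomposition is invalid.

No — vertex 3 appears in no bag.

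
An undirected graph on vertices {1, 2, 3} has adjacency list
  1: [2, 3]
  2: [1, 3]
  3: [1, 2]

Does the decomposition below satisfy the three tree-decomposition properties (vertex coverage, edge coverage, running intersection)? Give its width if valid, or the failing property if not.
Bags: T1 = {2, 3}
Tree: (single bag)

A tree decomposition must satisfy three properties: every vertex lies in some bag; for every edge, both endpoints lie together in some bag; and for every vertex, the bags containing it form a connected subtree. Here vertex 1 appears in no bag, so the decomposition is invalid.

No — vertex 1 appears in no bag.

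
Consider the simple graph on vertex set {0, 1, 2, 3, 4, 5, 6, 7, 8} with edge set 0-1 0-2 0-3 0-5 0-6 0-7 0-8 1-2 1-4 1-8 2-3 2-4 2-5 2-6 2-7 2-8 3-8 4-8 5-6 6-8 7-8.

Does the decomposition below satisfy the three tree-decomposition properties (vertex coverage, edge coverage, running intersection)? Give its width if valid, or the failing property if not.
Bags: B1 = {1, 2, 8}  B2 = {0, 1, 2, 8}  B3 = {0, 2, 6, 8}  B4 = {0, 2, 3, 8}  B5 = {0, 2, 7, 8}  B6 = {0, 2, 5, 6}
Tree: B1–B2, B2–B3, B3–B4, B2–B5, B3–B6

A tree decomposition must satisfy three properties: every vertex lies in some bag; for every edge, both endpoints lie together in some bag; and for every vertex, the bags containing it form a connected subtree. Here vertex 4 appears in no bag, so the decomposition is invalid.

No — vertex 4 appears in no bag.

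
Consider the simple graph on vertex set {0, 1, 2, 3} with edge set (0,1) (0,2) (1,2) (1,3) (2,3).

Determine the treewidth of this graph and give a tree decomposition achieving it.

Treewidth 2.
One such decomposition:
Bags: B1 = {1, 2, 3}  B2 = {0, 1, 2}
Tree: B1–B2

Each bag holds 3 vertices, so the decomposition has width 2, which upper-bounds the treewidth. Conversely, {0, 1, 2} is a clique of size 3, and the vertices of any clique must share a bag in every tree decomposition; so some bag has ≥ 3 vertices and tw(G) ≥ 2. Combining the bounds, tw(G) = 2.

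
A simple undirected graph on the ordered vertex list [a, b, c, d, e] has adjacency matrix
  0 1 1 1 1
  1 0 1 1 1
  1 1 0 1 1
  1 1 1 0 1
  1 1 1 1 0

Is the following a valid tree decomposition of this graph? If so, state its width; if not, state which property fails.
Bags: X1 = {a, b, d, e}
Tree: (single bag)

No — vertex c appears in no bag.

A tree decomposition must satisfy three properties: every vertex lies in some bag; for every edge, both endpoints lie together in some bag; and for every vertex, the bags containing it form a connected subtree. Here vertex c appears in no bag, so the decomposition is invalid.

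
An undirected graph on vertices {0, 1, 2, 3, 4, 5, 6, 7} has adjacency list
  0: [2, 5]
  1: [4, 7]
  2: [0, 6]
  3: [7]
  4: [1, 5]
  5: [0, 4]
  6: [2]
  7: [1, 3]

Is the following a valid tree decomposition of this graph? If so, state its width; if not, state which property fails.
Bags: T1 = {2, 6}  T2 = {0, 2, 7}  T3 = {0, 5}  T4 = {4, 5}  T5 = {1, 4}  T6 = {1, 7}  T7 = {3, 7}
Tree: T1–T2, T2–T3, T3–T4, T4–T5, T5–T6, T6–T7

A tree decomposition must satisfy three properties: every vertex lies in some bag; for every edge, both endpoints lie together in some bag; and for every vertex, the bags containing it form a connected subtree. Here bags containing vertex 7 are not connected in the tree, so the decomposition is invalid.

No — bags containing vertex 7 are not connected in the tree.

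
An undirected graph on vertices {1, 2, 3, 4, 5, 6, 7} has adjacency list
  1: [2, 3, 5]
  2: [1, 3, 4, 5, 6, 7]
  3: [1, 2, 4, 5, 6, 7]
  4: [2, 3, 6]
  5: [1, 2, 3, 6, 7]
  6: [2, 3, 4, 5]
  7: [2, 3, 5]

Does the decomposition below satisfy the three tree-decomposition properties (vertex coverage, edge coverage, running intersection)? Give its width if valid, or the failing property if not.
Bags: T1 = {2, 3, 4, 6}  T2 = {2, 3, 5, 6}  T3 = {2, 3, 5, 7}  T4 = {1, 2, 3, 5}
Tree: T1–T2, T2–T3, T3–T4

Yes; width 3.

Every vertex of G appears in some bag (union = {1, 2, 3, 4, 5, 6, 7}); every edge is covered by a bag; and for each vertex v the set of bags containing v is connected in the bag tree. The decomposition is therefore valid. The largest bag has 4 vertices, so the width is 3.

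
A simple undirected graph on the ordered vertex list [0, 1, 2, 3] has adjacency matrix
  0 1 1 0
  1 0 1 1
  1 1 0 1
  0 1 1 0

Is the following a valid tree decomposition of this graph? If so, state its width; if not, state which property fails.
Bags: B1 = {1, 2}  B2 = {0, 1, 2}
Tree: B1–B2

A tree decomposition must satisfy three properties: every vertex lies in some bag; for every edge, both endpoints lie together in some bag; and for every vertex, the bags containing it form a connected subtree. Here vertex 3 appears in no bag, so the decomposition is invalid.

No — vertex 3 appears in no bag.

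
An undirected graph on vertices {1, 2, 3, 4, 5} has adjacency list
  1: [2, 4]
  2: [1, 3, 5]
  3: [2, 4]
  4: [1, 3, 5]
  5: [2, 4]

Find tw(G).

2

A width-2 tree decomposition is:
Bags: B1 = {2, 4, 5}  B2 = {1, 2, 4}  B3 = {2, 3, 4}
Tree: B1–B2, B2–B3
The largest bag has 3 vertices, giving width 2; this decomposition certifies tw(G) ≤ 2. Since 4–5–2–1–4 is a cycle in G, G is not acyclic. Forests are exactly the graphs of treewidth ≤ 1, so tw(G) ≥ 2. Hence tw(G) = 2 exactly.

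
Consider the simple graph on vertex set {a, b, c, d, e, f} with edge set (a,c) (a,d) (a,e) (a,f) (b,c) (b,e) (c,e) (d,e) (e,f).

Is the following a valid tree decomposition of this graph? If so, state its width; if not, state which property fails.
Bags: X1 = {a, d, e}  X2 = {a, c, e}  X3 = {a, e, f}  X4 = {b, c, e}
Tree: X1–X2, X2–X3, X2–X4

Every vertex of G appears in some bag (union = {a, b, c, d, e, f}); every edge is covered by a bag; and for each vertex v the set of bags containing v is connected in the bag tree. The decomposition is therefore valid. The largest bag has 3 vertices, so the width is 2.

Yes; width 2.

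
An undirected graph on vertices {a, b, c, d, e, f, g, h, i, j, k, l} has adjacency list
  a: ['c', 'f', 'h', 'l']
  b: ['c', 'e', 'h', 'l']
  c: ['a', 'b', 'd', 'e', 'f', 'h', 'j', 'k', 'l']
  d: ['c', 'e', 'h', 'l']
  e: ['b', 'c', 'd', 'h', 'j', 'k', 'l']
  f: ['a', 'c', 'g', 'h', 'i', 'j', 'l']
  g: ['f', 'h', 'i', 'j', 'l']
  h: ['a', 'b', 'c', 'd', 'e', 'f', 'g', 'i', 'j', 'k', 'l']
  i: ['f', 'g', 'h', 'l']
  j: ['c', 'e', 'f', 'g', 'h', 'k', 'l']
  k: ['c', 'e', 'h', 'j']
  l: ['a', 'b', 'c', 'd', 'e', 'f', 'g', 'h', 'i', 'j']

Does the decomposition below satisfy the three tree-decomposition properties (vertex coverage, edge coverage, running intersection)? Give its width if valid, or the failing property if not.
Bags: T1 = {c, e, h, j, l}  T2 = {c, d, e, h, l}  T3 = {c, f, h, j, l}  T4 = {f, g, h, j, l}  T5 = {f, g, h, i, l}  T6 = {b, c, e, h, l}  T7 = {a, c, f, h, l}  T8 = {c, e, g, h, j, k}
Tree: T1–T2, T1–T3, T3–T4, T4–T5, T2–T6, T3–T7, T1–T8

A tree decomposition must satisfy three properties: every vertex lies in some bag; for every edge, both endpoints lie together in some bag; and for every vertex, the bags containing it form a connected subtree. Here bags containing vertex g are not connected in the tree, so the decomposition is invalid.

No — bags containing vertex g are not connected in the tree.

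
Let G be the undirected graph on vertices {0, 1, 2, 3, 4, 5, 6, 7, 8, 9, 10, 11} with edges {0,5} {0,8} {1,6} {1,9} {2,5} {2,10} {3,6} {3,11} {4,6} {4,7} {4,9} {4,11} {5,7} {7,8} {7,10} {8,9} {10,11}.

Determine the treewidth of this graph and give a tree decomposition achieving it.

Each bag holds 4 vertices, so the decomposition has width 3, which upper-bounds the treewidth. For the lower bound: the 4 vertex sets {0,2,5}, {8}, {7}, {4,9,10,11} are disjoint, each induces a connected subgraph, and every pair is joined by at least one edge of G. Contracting each set to a single vertex therefore yields K_{4} as a minor, and since treewidth is minor-monotone, tw(G) ≥ tw(K_{4}) = 3. Hence tw(G) = 3 exactly.

Treewidth 3.
Bags: B1 = {0, 2, 5, 8}  B2 = {2, 5, 7, 8}  B3 = {2, 7, 8, 10}  B4 = {7, 8, 9, 10}  B5 = {4, 7, 9, 10}  B6 = {4, 9, 10, 11}  B7 = {1, 4, 9, 11}  B8 = {1, 4, 6, 11}  B9 = {1, 3, 6, 11}
Tree: B1–B2, B2–B3, B3–B4, B4–B5, B5–B6, B6–B7, B7–B8, B8–B9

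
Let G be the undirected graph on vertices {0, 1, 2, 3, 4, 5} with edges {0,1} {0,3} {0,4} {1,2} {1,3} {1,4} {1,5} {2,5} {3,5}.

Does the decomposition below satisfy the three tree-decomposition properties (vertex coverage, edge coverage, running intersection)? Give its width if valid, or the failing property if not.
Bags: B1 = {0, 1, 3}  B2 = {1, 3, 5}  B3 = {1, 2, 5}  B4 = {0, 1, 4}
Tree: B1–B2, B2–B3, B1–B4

Checking the three conditions: (i) the bags cover all of {0, 1, 2, 3, 4, 5}; (ii) for each edge, some bag contains both endpoints; (iii) the bags containing any fixed vertex form a subtree. All hold, so the decomposition is valid with width 3 − 1 = 2.

Yes; width 2.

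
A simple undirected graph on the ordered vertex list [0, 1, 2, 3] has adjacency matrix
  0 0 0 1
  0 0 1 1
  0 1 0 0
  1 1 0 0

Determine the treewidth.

1

A width-1 tree decomposition is:
Bags: B1 = {1, 2}  B2 = {1, 3}  B3 = {0, 3}
Tree: B1–B2, B2–B3
The largest bag has 2 vertices, giving width 1; this decomposition certifies tw(G) ≤ 1. Any graph with an edge has treewidth ≥ 1, and G has the edge 2–1. Combining the bounds, tw(G) = 1.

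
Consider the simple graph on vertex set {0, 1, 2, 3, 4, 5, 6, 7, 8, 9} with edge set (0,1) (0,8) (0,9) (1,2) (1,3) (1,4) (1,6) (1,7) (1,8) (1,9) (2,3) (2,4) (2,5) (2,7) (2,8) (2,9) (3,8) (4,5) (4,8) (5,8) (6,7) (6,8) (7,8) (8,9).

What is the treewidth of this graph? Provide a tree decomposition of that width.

The largest bag has 4 vertices, giving width 3; this decomposition certifies tw(G) ≤ 3. For the lower bound, the 4 vertices {0, 1, 8, 9} are pairwise adjacent, and any tree decomposition puts a clique entirely inside one bag — forcing width ≥ 3. The upper and lower bounds meet at 3, so that is the treewidth.

Treewidth 3.
One optimal decomposition is:
Bags: B1 = {1, 2, 8, 9}  B2 = {1, 2, 7, 8}  B3 = {1, 6, 7, 8}  B4 = {0, 1, 8, 9}  B5 = {1, 2, 3, 8}  B6 = {1, 2, 4, 8}  B7 = {2, 4, 5, 8}
Tree: B1–B2, B2–B3, B1–B4, B2–B5, B5–B6, B6–B7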